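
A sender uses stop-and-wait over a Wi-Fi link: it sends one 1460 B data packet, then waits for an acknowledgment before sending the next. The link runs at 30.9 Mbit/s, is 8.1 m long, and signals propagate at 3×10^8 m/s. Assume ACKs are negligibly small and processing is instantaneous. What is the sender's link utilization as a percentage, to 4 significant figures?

t_tx = L/R = 11680/30900000 = 0.000377994 s.
t_prop = 8.1/300000000 = 2.7e-08 s; RTT = 5.4e-08 s.
Cycle = t_tx + RTT = 0.000378048 s.
Utilization = t_tx / cycle = 0.000377994/0.000378048 = 99.99 %.

99.99 %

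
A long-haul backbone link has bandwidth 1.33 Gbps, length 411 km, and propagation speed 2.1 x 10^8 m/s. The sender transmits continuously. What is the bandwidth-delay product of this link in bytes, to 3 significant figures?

325000 bytes

Propagation delay = 411000 / 210000000 = 0.00195714 s.
BDP = R × t_prop = 1330000000 × 0.00195714 = 2603000 bits.
In bytes: 2603000/8 = 325000 bytes.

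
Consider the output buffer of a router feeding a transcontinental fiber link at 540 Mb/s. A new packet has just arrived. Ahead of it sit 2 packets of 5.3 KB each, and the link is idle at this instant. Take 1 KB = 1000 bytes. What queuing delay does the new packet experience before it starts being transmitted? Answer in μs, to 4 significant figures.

Each queued packet: L/R = 42400/540000000 = 78.5185 μs.
2 queued → 157.037 μs.
Queuing delay = 157.0 μs.

157.0 μs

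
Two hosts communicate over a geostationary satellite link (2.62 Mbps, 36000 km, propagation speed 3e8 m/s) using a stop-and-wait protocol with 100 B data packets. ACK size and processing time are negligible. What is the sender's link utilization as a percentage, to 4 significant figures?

0.1271 %

t_tx = L/R = 800/2620000 = 0.000305344 s.
t_prop = 36000000/300000000 = 0.12 s; RTT = 0.24 s.
Cycle = t_tx + RTT = 0.240305 s.
Utilization = t_tx / cycle = 0.000305344/0.240305 = 0.1271 %.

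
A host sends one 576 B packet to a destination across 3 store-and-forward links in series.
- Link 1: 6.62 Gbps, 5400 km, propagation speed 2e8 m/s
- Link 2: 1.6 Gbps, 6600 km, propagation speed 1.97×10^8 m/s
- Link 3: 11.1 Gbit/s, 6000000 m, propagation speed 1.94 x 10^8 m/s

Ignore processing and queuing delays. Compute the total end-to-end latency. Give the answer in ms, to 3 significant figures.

91.4 ms

L = 576 × 8 = 4608 bits.
Transmission delays (L/R per hop): 0.000696073, 0.00288, 0.000415135 ms; sum = 0.00399121 ms.
Propagation delays (d/s per hop): 27, 33.5025, 30.9278 ms; sum = 91.4304 ms.
End-to-end = 91.4 ms.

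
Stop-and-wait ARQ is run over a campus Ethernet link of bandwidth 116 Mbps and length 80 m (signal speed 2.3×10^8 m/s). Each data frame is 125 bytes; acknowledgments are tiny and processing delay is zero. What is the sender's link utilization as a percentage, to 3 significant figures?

t_tx = L/R = 1000/116000000 = 8.62069e-06 s.
t_prop = 80/2.3e+08 = 3.47826e-07 s; RTT = 6.95652e-07 s.
Cycle = t_tx + RTT = 9.31634e-06 s.
Utilization = t_tx / cycle = 8.62069e-06/9.31634e-06 = 92.5 %.

92.5 %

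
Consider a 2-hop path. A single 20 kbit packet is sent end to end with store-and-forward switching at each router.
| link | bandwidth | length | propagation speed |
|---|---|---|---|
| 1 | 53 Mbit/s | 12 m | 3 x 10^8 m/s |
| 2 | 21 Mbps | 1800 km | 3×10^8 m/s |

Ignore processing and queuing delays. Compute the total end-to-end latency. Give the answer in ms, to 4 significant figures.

L = 20000 bits.
Transmission delays (L/R per hop): 0.377358, 0.952381 ms; sum = 1.32974 ms.
Propagation delays (d/s per hop): 4e-05, 6 ms; sum = 6.00004 ms.
End-to-end = 7.330 ms.

7.330 ms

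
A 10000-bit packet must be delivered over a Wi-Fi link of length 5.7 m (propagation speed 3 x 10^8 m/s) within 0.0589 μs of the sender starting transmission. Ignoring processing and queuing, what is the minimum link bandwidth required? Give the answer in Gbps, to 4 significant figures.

250.6 Gbps

Propagation delay = 5.7 / 300000000 = 0.019 μs.
Transmission budget = 0.0589 − 0.019 = 0.0399 μs.
R ≥ L / t_tx = 10000 bits / 3.99e-08 s = 250.6 Gbps.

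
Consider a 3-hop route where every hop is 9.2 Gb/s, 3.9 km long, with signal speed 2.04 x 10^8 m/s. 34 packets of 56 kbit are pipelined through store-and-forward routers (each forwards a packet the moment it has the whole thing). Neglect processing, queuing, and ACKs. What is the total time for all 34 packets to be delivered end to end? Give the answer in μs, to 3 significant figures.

Per-hop transmission t_tx = L/R = 56000/9200000000 = 6.08696 μs.
Per-hop propagation t_prop = 3900/204000000 = 19.1176 μs.
Pipeline fill: first packet needs 3·t_tx to clear all hops; remaining 33 packets each add one t_tx.
Total = (3+34-1)·t_tx + 3·t_prop = 36·6.08696 + 3·19.1176 = 276 μs.

276 μs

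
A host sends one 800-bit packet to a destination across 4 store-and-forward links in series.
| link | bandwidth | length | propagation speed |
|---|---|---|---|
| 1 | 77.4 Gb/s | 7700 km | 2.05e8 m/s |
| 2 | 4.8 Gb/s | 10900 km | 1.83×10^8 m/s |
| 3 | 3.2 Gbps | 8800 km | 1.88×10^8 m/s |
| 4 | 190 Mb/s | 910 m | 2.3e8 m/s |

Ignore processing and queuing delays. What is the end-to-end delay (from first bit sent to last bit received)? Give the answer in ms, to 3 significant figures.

144 ms

Transmission delays (L/R per hop): 1.03359e-05, 0.000166667, 0.00025, 0.00421053 ms; sum = 0.00463753 ms.
Propagation delays (d/s per hop): 37.561, 59.5628, 46.8085, 0.00395652 ms; sum = 143.936 ms.
End-to-end = 144 ms.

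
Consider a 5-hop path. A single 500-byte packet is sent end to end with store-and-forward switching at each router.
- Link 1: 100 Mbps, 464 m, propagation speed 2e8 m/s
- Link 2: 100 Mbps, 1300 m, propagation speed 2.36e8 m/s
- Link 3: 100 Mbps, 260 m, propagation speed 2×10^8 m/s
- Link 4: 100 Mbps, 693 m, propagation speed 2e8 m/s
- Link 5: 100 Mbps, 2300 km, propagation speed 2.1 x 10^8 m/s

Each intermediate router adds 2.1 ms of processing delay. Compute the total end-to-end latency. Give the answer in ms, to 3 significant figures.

19.6 ms

L = 500 × 8 = 4000 bits.
Transmission delay per hop = L/R = 4000/100000000 = 0.04 ms; 5 hops → 0.2 ms.
Propagation delays (d/s per hop): 0.00232, 0.00550847, 0.0013, 0.003465, 10.9524 ms; sum = 10.965 ms.
Processing at 4 router(s): 4 × 2.1 ms = 8.4 ms.
End-to-end = 19.6 ms.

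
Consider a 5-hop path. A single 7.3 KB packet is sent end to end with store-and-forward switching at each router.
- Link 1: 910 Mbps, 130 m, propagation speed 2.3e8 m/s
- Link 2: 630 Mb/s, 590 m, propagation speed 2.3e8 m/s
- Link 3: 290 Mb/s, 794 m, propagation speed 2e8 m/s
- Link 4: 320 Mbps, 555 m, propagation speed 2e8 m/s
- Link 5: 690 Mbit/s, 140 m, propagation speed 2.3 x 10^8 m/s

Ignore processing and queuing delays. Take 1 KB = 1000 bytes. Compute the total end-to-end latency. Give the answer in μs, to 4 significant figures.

L = 58400 bits.
Transmission delays (L/R per hop): 64.1758, 92.6984, 201.379, 182.5, 84.6377 μs; sum = 625.391 μs.
Propagation delays (d/s per hop): 0.565217, 2.56522, 3.97, 2.775, 0.608696 μs; sum = 10.4841 μs.
End-to-end = 635.9 μs.

635.9 μs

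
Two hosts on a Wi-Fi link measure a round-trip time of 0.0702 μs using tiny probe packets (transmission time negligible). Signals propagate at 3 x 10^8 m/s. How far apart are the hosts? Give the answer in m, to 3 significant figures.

10.5 m

One-way propagation = RTT/2 = 0.0351 μs.
d = s × t = 300000000 × 3.51e-08 = 10.5 m.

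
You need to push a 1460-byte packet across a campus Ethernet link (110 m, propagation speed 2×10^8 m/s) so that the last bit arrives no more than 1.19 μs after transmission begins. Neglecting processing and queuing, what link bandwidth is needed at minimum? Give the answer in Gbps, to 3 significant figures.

18.3 Gbps

L = 11680 bits.
Propagation delay = 110 / 200000000 = 0.55 μs.
Transmission budget = 1.19 − 0.55 = 0.64 μs.
R ≥ L / t_tx = 11680 bits / 6.4e-07 s = 18.3 Gbps.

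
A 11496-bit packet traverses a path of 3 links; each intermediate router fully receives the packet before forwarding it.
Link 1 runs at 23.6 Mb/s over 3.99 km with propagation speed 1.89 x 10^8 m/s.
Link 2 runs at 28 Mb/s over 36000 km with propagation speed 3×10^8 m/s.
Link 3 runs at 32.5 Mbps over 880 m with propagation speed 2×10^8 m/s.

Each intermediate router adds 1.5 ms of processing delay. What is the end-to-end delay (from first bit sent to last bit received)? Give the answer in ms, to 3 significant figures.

Transmission delays (L/R per hop): 0.487119, 0.410571, 0.353723 ms; sum = 1.25141 ms.
Propagation delays (d/s per hop): 0.0211111, 120, 0.0044 ms; sum = 120.026 ms.
Processing at 2 router(s): 2 × 1.5 ms = 3 ms.
End-to-end = 124 ms.

124 ms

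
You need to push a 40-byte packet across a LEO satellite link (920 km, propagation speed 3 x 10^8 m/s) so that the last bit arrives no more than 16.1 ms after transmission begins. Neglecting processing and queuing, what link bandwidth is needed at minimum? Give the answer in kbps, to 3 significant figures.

L = 320 bits.
Propagation delay = 920000 / 300000000 = 3.06667 ms.
Transmission budget = 16.1 − 3.06667 = 13.0333 ms.
R ≥ L / t_tx = 320 bits / 0.0130333 s = 24.6 kbps.

24.6 kbps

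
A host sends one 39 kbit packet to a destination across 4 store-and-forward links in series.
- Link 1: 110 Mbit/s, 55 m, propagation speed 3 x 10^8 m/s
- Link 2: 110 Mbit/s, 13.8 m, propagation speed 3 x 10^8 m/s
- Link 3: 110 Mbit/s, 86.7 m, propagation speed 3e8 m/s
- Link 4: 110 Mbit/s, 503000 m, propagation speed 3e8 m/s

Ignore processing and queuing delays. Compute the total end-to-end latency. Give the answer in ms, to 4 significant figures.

3.095 ms

L = 39000 bits.
Transmission delay per hop = L/R = 39000/110000000 = 0.354545 ms; 4 hops → 1.41818 ms.
Propagation delays (d/s per hop): 0.000183333, 4.6e-05, 0.000289, 1.67667 ms; sum = 1.67719 ms.
End-to-end = 3.095 ms.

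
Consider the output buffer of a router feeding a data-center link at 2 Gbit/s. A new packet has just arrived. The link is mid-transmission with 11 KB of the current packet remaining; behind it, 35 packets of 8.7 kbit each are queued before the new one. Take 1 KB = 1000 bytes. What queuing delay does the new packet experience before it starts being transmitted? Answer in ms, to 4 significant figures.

0.1963 ms

Each queued packet: L/R = 8700/2000000000 = 0.00435 ms.
35 queued → 0.15225 ms.
Plus remaining 88000 bits of current packet: 0.044 ms.
Queuing delay = 0.1963 ms.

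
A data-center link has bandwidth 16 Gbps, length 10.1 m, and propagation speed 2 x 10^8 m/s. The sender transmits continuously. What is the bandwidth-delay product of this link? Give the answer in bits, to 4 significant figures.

Propagation delay = 10.1 / 200000000 = 5.05e-08 s.
BDP = R × t_prop = 16000000000 × 5.05e-08 = 808 bits.

808.0 bits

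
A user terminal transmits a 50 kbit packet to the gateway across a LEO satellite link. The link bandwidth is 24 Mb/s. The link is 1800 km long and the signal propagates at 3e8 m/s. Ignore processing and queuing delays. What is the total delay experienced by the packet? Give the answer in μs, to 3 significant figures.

L = 50000 bits.
Transmission delay = L/R = 50000 / 24000000 = 2083.33 μs.
Propagation delay = d/s = 1800000 m / 300000000 m/s = 6000 μs.
Total = 8080 μs.

8080 μs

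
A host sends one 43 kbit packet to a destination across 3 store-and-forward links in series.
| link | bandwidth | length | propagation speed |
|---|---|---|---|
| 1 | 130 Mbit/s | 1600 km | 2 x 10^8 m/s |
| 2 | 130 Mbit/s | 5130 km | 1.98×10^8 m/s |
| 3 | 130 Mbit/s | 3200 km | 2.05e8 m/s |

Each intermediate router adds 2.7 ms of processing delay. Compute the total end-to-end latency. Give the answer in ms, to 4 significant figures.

L = 43000 bits.
Transmission delay per hop = L/R = 43000/130000000 = 0.330769 ms; 3 hops → 0.992308 ms.
Propagation delays (d/s per hop): 8, 25.9091, 15.6098 ms; sum = 49.5188 ms.
Processing at 2 router(s): 2 × 2.7 ms = 5.4 ms.
End-to-end = 55.91 ms.

55.91 ms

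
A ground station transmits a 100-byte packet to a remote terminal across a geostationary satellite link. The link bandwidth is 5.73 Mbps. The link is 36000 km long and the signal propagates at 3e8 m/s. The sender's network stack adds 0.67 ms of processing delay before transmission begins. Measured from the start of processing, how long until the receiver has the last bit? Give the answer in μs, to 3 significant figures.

L = 100 × 8 = 800 bits.
Transmission delay = L/R = 800 / 5730000 = 139.616 μs.
Propagation delay = d/s = 36000000 m / 300000000 m/s = 120000 μs.
Plus processing delay 0.67 ms = 670 μs.
Total = 121000 μs.

121000 μs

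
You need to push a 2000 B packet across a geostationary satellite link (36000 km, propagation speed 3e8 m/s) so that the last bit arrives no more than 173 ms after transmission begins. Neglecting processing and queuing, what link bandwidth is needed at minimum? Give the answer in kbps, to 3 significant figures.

302 kbps

L = 16000 bits.
Propagation delay = 36000000 / 300000000 = 120 ms.
Transmission budget = 173 − 120 = 53 ms.
R ≥ L / t_tx = 16000 bits / 0.053 s = 302 kbps.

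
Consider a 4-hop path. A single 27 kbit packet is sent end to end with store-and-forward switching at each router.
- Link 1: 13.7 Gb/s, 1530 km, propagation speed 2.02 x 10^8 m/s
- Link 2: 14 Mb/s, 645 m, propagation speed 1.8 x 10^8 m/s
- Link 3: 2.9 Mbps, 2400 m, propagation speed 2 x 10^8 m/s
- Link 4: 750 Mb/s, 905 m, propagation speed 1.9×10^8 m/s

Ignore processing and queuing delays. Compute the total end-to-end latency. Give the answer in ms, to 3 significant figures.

L = 27000 bits.
Transmission delays (L/R per hop): 0.0019708, 1.92857, 9.31034, 0.036 ms; sum = 11.2769 ms.
Propagation delays (d/s per hop): 7.57426, 0.00358333, 0.012, 0.00476316 ms; sum = 7.5946 ms.
End-to-end = 18.9 ms.

18.9 ms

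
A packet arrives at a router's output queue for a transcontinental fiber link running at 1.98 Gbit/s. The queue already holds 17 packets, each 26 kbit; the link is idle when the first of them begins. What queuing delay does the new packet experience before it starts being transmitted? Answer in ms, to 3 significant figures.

0.223 ms

Each queued packet: L/R = 26000/1980000000 = 0.0131313 ms.
17 queued → 0.223232 ms.
Queuing delay = 0.223 ms.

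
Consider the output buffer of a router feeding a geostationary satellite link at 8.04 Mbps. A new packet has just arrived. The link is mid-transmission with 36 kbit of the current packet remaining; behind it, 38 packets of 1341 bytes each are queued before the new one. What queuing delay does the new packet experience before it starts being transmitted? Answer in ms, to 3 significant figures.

Each queued packet: L/R = 10728/8.04e+06 = 1.33433 ms.
38 queued → 50.7045 ms.
Plus remaining 36000 bits of current packet: 4.47761 ms.
Queuing delay = 55.2 ms.

55.2 ms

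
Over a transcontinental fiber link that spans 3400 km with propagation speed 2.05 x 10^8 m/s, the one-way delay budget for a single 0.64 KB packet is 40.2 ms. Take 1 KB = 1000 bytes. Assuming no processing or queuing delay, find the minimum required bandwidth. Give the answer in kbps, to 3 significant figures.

L = 5120 bits.
Propagation delay = 3400000 / 2.05e+08 = 16.5854 ms.
Transmission budget = 40.2 − 16.5854 = 23.6146 ms.
R ≥ L / t_tx = 5120 bits / 0.0236146 s = 217 kbps.

217 kbps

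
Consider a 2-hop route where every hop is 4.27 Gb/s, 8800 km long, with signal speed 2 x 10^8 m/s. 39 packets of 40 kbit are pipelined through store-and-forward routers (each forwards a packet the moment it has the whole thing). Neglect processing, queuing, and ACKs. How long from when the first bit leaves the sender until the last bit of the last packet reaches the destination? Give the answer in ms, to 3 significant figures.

Per-hop transmission t_tx = L/R = 40000/4.27e+09 = 0.00936768 ms.
Per-hop propagation t_prop = 8800000/200000000 = 44 ms.
Pipeline fill: first packet needs 2·t_tx to clear all hops; remaining 38 packets each add one t_tx.
Total = (2+39-1)·t_tx + 2·t_prop = 40·0.00936768 + 2·44 = 88.4 ms.

88.4 ms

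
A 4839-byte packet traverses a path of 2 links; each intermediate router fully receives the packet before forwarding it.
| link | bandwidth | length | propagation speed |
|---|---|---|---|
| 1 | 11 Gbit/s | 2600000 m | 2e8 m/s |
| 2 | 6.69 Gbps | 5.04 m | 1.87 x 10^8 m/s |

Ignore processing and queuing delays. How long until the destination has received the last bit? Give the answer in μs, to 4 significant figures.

13010 μs

L = 4839 × 8 = 38712 bits.
Transmission delays (L/R per hop): 3.51927, 5.78655 μs; sum = 9.30582 μs.
Propagation delays (d/s per hop): 13000, 0.0269519 μs; sum = 13000 μs.
End-to-end = 13010 μs.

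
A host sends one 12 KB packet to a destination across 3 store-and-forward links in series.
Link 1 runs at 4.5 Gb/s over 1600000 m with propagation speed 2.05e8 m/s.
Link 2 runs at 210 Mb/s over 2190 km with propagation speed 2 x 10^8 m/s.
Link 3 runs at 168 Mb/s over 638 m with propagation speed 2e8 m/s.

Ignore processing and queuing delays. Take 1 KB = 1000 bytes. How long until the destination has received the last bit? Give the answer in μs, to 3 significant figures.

19800 μs

L = 96000 bits.
Transmission delays (L/R per hop): 21.3333, 457.143, 571.429 μs; sum = 1049.9 μs.
Propagation delays (d/s per hop): 7804.88, 10950, 3.19 μs; sum = 18758.1 μs.
End-to-end = 19800 μs.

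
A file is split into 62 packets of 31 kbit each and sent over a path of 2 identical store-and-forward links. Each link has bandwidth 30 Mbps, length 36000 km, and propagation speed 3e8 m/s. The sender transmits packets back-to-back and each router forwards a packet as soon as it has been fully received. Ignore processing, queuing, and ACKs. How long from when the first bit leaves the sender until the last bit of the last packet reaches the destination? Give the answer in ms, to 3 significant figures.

Per-hop transmission t_tx = L/R = 31000/30000000 = 1.03333 ms.
Per-hop propagation t_prop = 36000000/300000000 = 120 ms.
Pipeline fill: first packet needs 2·t_tx to clear all hops; remaining 61 packets each add one t_tx.
Total = (2+62-1)·t_tx + 2·t_prop = 63·1.03333 + 2·120 = 305 ms.

305 ms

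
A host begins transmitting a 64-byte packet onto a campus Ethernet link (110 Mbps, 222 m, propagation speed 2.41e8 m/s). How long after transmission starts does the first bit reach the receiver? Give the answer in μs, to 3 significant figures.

First bit experiences only propagation delay: d/s = 222/241000000 = 0.921 μs.

0.921 μs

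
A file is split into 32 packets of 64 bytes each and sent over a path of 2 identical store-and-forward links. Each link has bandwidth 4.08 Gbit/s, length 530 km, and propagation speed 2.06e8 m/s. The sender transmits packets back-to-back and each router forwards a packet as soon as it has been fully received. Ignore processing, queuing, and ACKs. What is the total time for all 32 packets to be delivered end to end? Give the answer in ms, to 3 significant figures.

Per-hop transmission t_tx = L/R = 512/4080000000 = 0.00012549 ms.
Per-hop propagation t_prop = 530000/206000000 = 2.57282 ms.
Pipeline fill: first packet needs 2·t_tx to clear all hops; remaining 31 packets each add one t_tx.
Total = (2+32-1)·t_tx + 2·t_prop = 33·0.00012549 + 2·2.57282 = 5.15 ms.

5.15 ms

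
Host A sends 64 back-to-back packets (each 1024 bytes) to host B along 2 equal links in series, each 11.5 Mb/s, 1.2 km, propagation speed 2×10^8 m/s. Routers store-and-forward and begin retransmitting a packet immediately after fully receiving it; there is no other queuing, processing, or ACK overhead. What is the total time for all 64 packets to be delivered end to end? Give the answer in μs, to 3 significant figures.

Per-hop transmission t_tx = L/R = 8192/11500000 = 712.348 μs.
Per-hop propagation t_prop = 1200/200000000 = 6 μs.
Pipeline fill: first packet needs 2·t_tx to clear all hops; remaining 63 packets each add one t_tx.
Total = (2+64-1)·t_tx + 2·t_prop = 65·712.348 + 2·6 = 46300 μs.

46300 μs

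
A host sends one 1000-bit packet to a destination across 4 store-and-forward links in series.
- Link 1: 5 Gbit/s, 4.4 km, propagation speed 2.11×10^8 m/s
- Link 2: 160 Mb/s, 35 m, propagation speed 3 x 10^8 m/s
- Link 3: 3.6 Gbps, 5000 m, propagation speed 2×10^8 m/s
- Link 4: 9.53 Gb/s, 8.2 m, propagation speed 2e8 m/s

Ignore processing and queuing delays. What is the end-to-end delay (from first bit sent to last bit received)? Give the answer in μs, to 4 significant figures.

Transmission delays (L/R per hop): 0.2, 6.25, 0.277778, 0.104932 μs; sum = 6.83271 μs.
Propagation delays (d/s per hop): 20.8531, 0.116667, 25, 0.041 μs; sum = 46.0107 μs.
End-to-end = 52.84 μs.

52.84 μs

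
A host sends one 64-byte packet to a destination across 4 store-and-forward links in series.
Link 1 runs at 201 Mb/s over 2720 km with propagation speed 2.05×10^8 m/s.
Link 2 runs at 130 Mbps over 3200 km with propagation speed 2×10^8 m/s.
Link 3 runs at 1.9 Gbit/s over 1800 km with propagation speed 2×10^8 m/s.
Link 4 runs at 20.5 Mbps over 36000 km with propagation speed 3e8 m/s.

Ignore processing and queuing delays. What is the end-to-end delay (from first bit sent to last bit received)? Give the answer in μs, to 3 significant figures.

L = 64 × 8 = 512 bits.
Transmission delays (L/R per hop): 2.54726, 3.93846, 0.269474, 24.9756 μs; sum = 31.7308 μs.
Propagation delays (d/s per hop): 13268.3, 16000, 9000, 120000 μs; sum = 158268 μs.
End-to-end = 158000 μs.

158000 μs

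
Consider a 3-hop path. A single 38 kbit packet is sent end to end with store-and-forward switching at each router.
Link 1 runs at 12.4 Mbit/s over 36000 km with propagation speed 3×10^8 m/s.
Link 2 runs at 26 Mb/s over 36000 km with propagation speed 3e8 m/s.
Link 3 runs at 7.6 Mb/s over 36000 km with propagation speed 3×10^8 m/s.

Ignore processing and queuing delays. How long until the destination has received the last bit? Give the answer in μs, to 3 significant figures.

370000 μs

L = 38000 bits.
Transmission delays (L/R per hop): 3064.52, 1461.54, 5000 μs; sum = 9526.05 μs.
Propagation delays (d/s per hop): 120000, 120000, 120000 μs; sum = 360000 μs.
End-to-end = 370000 μs.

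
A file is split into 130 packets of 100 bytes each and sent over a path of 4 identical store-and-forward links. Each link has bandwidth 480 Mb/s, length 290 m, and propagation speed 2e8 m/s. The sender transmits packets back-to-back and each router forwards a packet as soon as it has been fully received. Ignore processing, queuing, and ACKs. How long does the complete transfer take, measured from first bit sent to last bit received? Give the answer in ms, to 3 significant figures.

Per-hop transmission t_tx = L/R = 800/480000000 = 0.00166667 ms.
Per-hop propagation t_prop = 290/200000000 = 0.00145 ms.
Pipeline fill: first packet needs 4·t_tx to clear all hops; remaining 129 packets each add one t_tx.
Total = (4+130-1)·t_tx + 4·t_prop = 133·0.00166667 + 4·0.00145 = 0.227 ms.

0.227 ms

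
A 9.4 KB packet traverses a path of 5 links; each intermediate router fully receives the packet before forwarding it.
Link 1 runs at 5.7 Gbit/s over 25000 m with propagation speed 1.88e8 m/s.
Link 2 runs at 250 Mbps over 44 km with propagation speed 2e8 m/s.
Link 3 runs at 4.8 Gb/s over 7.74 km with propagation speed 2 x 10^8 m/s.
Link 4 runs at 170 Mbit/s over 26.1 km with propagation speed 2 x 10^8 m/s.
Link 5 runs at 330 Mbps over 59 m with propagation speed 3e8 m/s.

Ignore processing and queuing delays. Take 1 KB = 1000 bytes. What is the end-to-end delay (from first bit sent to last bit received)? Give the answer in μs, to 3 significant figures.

L = 75200 bits.
Transmission delays (L/R per hop): 13.193, 300.8, 15.6667, 442.353, 227.879 μs; sum = 999.891 μs.
Propagation delays (d/s per hop): 132.979, 220, 38.7, 130.5, 0.196667 μs; sum = 522.375 μs.
End-to-end = 1520 μs.

1520 μs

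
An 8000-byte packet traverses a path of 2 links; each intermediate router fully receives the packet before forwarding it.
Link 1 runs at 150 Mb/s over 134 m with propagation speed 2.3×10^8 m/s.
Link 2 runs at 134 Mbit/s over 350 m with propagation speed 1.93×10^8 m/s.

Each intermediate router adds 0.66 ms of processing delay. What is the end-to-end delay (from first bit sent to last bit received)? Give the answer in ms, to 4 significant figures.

1.567 ms

L = 8000 × 8 = 64000 bits.
Transmission delays (L/R per hop): 0.426667, 0.477612 ms; sum = 0.904279 ms.
Propagation delays (d/s per hop): 0.000582609, 0.00181347 ms; sum = 0.00239608 ms.
Processing at 1 router(s): 1 × 0.66 ms = 0.66 ms.
End-to-end = 1.567 ms.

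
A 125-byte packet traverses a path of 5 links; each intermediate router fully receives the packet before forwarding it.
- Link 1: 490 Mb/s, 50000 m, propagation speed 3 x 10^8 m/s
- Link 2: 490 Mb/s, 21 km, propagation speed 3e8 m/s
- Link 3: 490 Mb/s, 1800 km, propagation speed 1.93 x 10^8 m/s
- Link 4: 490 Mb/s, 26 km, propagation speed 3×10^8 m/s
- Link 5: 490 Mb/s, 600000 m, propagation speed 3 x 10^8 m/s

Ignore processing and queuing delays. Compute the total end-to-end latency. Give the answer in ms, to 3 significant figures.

L = 125 × 8 = 1000 bits.
Transmission delay per hop = L/R = 1000/490000000 = 0.00204082 ms; 5 hops → 0.0102041 ms.
Propagation delays (d/s per hop): 0.166667, 0.07, 9.32642, 0.0866667, 2 ms; sum = 11.6498 ms.
End-to-end = 11.7 ms.

11.7 ms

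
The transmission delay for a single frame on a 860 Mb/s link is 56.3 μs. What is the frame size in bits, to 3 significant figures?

L = R × t_tx = 860000000 b/s × 5.63e-05 s = 48418 bits.

48400 bits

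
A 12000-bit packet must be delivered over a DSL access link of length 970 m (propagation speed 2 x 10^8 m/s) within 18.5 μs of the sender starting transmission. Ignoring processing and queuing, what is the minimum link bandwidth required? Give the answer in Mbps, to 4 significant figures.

Propagation delay = 970 / 200000000 = 4.85 μs.
Transmission budget = 18.5 − 4.85 = 13.65 μs.
R ≥ L / t_tx = 12000 bits / 1.365e-05 s = 879.1 Mbps.

879.1 Mbps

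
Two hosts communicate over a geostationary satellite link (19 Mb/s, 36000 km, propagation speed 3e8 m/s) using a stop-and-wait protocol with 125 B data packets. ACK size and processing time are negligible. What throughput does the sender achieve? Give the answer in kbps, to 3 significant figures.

4.17 kbps

t_tx = L/R = 1000/19000000 = 5.26316e-05 s.
t_prop = 36000000/300000000 = 0.12 s; RTT = 0.24 s.
Cycle = t_tx + RTT = 0.240053 s.
Throughput = L / cycle = 1000 / 0.240053 = 4.17 kbps.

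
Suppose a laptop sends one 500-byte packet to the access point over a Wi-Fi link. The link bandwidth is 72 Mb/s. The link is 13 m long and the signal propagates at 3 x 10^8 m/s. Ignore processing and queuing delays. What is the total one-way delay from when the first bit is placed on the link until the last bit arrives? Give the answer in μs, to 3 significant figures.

55.6 μs

L = 500 × 8 = 4000 bits.
Transmission delay = L/R = 4000 / 72000000 = 55.5556 μs.
Propagation delay = d/s = 13 m / 300000000 m/s = 0.0433333 μs.
Total = 55.6 μs.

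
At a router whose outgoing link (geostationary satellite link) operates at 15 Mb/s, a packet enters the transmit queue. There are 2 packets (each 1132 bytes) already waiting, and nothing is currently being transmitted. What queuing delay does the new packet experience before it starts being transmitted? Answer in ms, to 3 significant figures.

Each queued packet: L/R = 9056/15000000 = 0.603733 ms.
2 queued → 1.20747 ms.
Queuing delay = 1.21 ms.

1.21 ms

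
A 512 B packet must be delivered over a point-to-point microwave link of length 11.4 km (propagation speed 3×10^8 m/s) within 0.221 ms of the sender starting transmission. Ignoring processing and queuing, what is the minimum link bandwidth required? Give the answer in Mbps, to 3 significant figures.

22.4 Mbps

L = 4096 bits.
Propagation delay = 11400 / 300000000 = 0.038 ms.
Transmission budget = 0.221 − 0.038 = 0.183 ms.
R ≥ L / t_tx = 4096 bits / 0.000183 s = 22.4 Mbps.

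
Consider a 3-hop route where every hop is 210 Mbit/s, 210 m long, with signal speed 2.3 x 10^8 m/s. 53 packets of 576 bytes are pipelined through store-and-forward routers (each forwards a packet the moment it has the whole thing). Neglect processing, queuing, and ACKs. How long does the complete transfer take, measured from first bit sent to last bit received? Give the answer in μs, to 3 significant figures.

1210 μs

Per-hop transmission t_tx = L/R = 4608/210000000 = 21.9429 μs.
Per-hop propagation t_prop = 210/2.3e+08 = 0.913043 μs.
Pipeline fill: first packet needs 3·t_tx to clear all hops; remaining 52 packets each add one t_tx.
Total = (3+53-1)·t_tx + 3·t_prop = 55·21.9429 + 3·0.913043 = 1210 μs.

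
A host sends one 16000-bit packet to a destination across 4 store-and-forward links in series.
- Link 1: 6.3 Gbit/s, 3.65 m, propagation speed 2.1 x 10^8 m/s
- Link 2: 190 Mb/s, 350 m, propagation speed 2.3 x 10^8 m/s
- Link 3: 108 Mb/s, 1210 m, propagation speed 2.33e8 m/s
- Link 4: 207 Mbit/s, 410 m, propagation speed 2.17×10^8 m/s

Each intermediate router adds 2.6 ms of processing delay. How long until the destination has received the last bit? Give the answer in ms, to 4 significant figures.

Transmission delays (L/R per hop): 0.00253968, 0.0842105, 0.148148, 0.0772947 ms; sum = 0.312193 ms.
Propagation delays (d/s per hop): 1.7381e-05, 0.00152174, 0.00519313, 0.0018894 ms; sum = 0.00862165 ms.
Processing at 3 router(s): 3 × 2.6 ms = 7.8 ms.
End-to-end = 8.121 ms.

8.121 ms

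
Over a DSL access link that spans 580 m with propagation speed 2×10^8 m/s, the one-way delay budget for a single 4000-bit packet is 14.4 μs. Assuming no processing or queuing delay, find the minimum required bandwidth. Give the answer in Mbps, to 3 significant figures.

348 Mbps

Propagation delay = 580 / 200000000 = 2.9 μs.
Transmission budget = 14.4 − 2.9 = 11.5 μs.
R ≥ L / t_tx = 4000 bits / 1.15e-05 s = 348 Mbps.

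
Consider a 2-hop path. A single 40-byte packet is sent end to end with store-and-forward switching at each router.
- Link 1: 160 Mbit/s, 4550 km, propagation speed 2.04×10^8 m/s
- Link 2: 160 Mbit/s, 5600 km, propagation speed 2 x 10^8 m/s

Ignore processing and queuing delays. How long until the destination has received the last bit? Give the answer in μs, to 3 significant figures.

L = 40 × 8 = 320 bits.
Transmission delay per hop = L/R = 320/160000000 = 2 μs; 2 hops → 4 μs.
Propagation delays (d/s per hop): 22303.9, 28000 μs; sum = 50303.9 μs.
End-to-end = 50300 μs.

50300 μs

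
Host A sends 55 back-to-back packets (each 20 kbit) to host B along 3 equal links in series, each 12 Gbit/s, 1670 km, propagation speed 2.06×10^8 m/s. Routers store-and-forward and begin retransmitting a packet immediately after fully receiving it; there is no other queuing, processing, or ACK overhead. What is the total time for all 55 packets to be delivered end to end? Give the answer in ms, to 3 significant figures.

24.4 ms

Per-hop transmission t_tx = L/R = 20000/12000000000 = 0.00166667 ms.
Per-hop propagation t_prop = 1670000/206000000 = 8.1068 ms.
Pipeline fill: first packet needs 3·t_tx to clear all hops; remaining 54 packets each add one t_tx.
Total = (3+55-1)·t_tx + 3·t_prop = 57·0.00166667 + 3·8.1068 = 24.4 ms.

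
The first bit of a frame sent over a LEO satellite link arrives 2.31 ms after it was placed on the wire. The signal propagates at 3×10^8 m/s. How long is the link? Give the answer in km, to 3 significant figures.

d = s × t_prop = 300000000 × 0.00231 = 693 km.

693 km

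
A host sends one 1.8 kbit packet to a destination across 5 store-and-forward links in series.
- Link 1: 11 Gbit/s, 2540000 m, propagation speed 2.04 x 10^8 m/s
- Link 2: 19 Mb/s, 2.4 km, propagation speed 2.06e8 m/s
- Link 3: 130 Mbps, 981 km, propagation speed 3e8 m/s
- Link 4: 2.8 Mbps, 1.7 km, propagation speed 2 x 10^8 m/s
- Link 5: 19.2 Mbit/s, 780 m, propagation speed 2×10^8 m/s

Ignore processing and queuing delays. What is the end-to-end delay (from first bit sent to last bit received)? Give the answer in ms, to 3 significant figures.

16.6 ms

L = 1800 bits.
Transmission delays (L/R per hop): 0.000163636, 0.0947368, 0.0138462, 0.642857, 0.09375 ms; sum = 0.845354 ms.
Propagation delays (d/s per hop): 12.451, 0.0116505, 3.27, 0.0085, 0.0039 ms; sum = 15.745 ms.
End-to-end = 16.6 ms.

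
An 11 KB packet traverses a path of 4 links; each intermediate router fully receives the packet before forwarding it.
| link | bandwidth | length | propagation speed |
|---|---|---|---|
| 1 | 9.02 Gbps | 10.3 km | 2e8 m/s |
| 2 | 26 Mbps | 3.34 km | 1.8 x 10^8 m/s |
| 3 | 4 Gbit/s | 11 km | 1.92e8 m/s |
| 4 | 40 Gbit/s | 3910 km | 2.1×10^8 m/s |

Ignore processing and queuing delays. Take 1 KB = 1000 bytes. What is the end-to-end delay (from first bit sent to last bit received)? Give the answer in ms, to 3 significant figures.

22.2 ms

L = 88000 bits.
Transmission delays (L/R per hop): 0.0097561, 3.38462, 0.022, 0.0022 ms; sum = 3.41857 ms.
Propagation delays (d/s per hop): 0.0515, 0.0185556, 0.0572917, 18.619 ms; sum = 18.7464 ms.
End-to-end = 22.2 ms.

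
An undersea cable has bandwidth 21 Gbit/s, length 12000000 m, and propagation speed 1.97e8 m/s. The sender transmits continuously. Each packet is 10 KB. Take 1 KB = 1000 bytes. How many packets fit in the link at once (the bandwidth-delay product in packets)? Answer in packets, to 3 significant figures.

Propagation delay = 12000000 / 197000000 = 0.0609137 s.
BDP = R × t_prop = 21000000000 × 0.0609137 = 1279190000 bits.
In packets of 80000 bits: 16000 packets.

16000 packets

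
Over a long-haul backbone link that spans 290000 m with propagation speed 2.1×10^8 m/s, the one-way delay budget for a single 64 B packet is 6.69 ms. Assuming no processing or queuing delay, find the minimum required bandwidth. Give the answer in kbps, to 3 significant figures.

L = 512 bits.
Propagation delay = 290000 / 210000000 = 1.38095 ms.
Transmission budget = 6.69 − 1.38095 = 5.30905 ms.
R ≥ L / t_tx = 512 bits / 0.00530905 s = 96.4 kbps.

96.4 kbps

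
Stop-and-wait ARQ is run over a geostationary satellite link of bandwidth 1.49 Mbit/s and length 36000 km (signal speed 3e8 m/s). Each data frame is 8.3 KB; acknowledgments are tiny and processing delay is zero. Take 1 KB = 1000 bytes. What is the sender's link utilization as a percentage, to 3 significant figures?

t_tx = L/R = 66400/1490000 = 0.0445638 s.
t_prop = 36000000/300000000 = 0.12 s; RTT = 0.24 s.
Cycle = t_tx + RTT = 0.284564 s.
Utilization = t_tx / cycle = 0.0445638/0.284564 = 15.7 %.

15.7 %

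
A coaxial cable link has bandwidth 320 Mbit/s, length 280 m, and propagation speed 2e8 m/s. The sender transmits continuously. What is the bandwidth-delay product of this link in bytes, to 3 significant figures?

56.0 bytes

Propagation delay = 280 / 200000000 = 1.4e-06 s.
BDP = R × t_prop = 320000000 × 1.4e-06 = 448 bits.
In bytes: 448/8 = 56.0 bytes.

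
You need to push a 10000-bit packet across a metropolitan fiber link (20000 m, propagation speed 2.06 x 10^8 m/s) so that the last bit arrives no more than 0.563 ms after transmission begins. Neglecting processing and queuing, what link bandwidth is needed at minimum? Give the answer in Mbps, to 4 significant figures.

21.46 Mbps

Propagation delay = 20000 / 206000000 = 0.0970874 ms.
Transmission budget = 0.563 − 0.0970874 = 0.465913 ms.
R ≥ L / t_tx = 10000 bits / 0.000465913 s = 21.46 Mbps.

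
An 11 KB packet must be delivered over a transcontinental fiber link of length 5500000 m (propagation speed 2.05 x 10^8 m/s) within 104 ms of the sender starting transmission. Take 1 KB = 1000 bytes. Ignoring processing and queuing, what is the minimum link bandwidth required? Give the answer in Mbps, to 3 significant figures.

L = 88000 bits.
Propagation delay = 5500000 / 2.05e+08 = 26.8293 ms.
Transmission budget = 104 − 26.8293 = 77.1707 ms.
R ≥ L / t_tx = 88000 bits / 0.0771707 s = 1.14 Mbps.

1.14 Mbps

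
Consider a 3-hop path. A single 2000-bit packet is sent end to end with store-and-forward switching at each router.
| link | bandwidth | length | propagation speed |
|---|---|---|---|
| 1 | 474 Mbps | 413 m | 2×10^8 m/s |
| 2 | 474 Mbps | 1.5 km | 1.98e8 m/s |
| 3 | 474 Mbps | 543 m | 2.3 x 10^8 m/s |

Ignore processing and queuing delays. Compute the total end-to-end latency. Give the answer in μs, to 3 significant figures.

24.7 μs

Transmission delay per hop = L/R = 2000/474000000 = 4.21941 μs; 3 hops → 12.6582 μs.
Propagation delays (d/s per hop): 2.065, 7.57576, 2.36087 μs; sum = 12.0016 μs.
End-to-end = 24.7 μs.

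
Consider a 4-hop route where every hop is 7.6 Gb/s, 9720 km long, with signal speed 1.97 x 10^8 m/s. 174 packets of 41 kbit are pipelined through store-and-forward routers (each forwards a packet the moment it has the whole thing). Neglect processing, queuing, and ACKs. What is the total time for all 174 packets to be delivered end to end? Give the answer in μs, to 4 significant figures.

Per-hop transmission t_tx = L/R = 41000/7600000000 = 5.39474 μs.
Per-hop propagation t_prop = 9720000/197000000 = 49340.1 μs.
Pipeline fill: first packet needs 4·t_tx to clear all hops; remaining 173 packets each add one t_tx.
Total = (4+174-1)·t_tx + 4·t_prop = 177·5.39474 + 4·49340.1 = 198300 μs.

198300 μs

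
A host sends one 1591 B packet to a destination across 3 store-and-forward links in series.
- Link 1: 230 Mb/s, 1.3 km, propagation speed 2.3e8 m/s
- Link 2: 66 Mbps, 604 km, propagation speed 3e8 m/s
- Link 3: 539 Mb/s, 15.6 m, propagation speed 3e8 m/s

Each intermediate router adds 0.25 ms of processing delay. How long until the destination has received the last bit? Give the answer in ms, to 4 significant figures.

L = 1591 × 8 = 12728 bits.
Transmission delays (L/R per hop): 0.0553391, 0.192848, 0.0236141 ms; sum = 0.271802 ms.
Propagation delays (d/s per hop): 0.00565217, 2.01333, 5.2e-05 ms; sum = 2.01904 ms.
Processing at 2 router(s): 2 × 0.25 ms = 0.5 ms.
End-to-end = 2.791 ms.

2.791 ms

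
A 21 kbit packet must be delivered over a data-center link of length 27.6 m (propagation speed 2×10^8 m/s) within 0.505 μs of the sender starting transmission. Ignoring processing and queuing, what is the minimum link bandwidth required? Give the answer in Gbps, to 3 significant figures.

57.2 Gbps

Propagation delay = 27.6 / 200000000 = 0.138 μs.
Transmission budget = 0.505 − 0.138 = 0.367 μs.
R ≥ L / t_tx = 21000 bits / 3.67e-07 s = 57.2 Gbps.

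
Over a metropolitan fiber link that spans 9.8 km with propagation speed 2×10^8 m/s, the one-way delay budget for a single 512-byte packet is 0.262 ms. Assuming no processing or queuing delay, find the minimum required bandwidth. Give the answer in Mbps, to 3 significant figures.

L = 4096 bits.
Propagation delay = 9800 / 200000000 = 0.049 ms.
Transmission budget = 0.262 − 0.049 = 0.213 ms.
R ≥ L / t_tx = 4096 bits / 0.000213 s = 19.2 Mbps.

19.2 Mbps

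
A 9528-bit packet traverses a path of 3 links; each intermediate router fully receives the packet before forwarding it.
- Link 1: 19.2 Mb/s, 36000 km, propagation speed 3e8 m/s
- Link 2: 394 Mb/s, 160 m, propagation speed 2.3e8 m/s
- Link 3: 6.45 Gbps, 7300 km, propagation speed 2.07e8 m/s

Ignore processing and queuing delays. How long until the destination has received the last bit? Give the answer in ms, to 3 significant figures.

Transmission delays (L/R per hop): 0.49625, 0.0241827, 0.00147721 ms; sum = 0.52191 ms.
Propagation delays (d/s per hop): 120, 0.000695652, 35.2657 ms; sum = 155.266 ms.
End-to-end = 156 ms.

156 ms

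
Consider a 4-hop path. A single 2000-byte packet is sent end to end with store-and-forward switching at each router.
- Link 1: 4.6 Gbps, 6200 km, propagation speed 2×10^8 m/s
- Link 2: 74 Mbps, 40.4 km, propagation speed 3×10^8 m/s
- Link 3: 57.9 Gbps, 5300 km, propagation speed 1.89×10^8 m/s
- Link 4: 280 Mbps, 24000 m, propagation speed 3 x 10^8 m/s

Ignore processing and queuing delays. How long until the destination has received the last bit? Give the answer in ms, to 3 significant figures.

59.5 ms

L = 2000 × 8 = 16000 bits.
Transmission delays (L/R per hop): 0.00347826, 0.216216, 0.000276339, 0.0571429 ms; sum = 0.277114 ms.
Propagation delays (d/s per hop): 31, 0.134667, 28.0423, 0.08 ms; sum = 59.257 ms.
End-to-end = 59.5 ms.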